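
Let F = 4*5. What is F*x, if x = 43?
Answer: 860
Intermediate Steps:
F = 20
F*x = 20*43 = 860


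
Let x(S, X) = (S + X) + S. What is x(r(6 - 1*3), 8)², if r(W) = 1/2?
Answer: 81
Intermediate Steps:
r(W) = ½
x(S, X) = X + 2*S
x(r(6 - 1*3), 8)² = (8 + 2*(½))² = (8 + 1)² = 9² = 81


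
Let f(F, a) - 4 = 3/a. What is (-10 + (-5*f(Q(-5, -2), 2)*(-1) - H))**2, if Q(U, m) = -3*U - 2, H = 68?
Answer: 10201/4 ≈ 2550.3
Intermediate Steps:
Q(U, m) = -2 - 3*U
f(F, a) = 4 + 3/a
(-10 + (-5*f(Q(-5, -2), 2)*(-1) - H))**2 = (-10 + (-5*(4 + 3/2)*(-1) - 1*68))**2 = (-10 + (-5*(4 + 3*(1/2))*(-1) - 68))**2 = (-10 + (-5*(4 + 3/2)*(-1) - 68))**2 = (-10 + (-5*11/2*(-1) - 68))**2 = (-10 + (-55/2*(-1) - 68))**2 = (-10 + (55/2 - 68))**2 = (-10 - 81/2)**2 = (-101/2)**2 = 10201/4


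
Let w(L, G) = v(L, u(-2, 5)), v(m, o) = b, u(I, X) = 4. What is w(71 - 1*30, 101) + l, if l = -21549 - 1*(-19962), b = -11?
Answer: -1598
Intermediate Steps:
l = -1587 (l = -21549 + 19962 = -1587)
v(m, o) = -11
w(L, G) = -11
w(71 - 1*30, 101) + l = -11 - 1587 = -1598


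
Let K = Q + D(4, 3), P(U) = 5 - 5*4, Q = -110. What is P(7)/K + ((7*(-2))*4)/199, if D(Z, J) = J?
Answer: -3007/21293 ≈ -0.14122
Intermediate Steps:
P(U) = -15 (P(U) = 5 - 20 = -15)
K = -107 (K = -110 + 3 = -107)
P(7)/K + ((7*(-2))*4)/199 = -15/(-107) + ((7*(-2))*4)/199 = -15*(-1/107) - 14*4*(1/199) = 15/107 - 56*1/199 = 15/107 - 56/199 = -3007/21293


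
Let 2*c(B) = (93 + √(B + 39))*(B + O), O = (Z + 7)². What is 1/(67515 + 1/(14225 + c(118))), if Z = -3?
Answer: 28203929670401/1904188313078210356 + 67*√157/1904188313078210356 ≈ 1.4812e-5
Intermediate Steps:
O = 16 (O = (-3 + 7)² = 4² = 16)
c(B) = (16 + B)*(93 + √(39 + B))/2 (c(B) = ((93 + √(B + 39))*(B + 16))/2 = ((93 + √(39 + B))*(16 + B))/2 = ((16 + B)*(93 + √(39 + B)))/2 = (16 + B)*(93 + √(39 + B))/2)
1/(67515 + 1/(14225 + c(118))) = 1/(67515 + 1/(14225 + (744 + 8*√(39 + 118) + (93/2)*118 + (½)*118*√(39 + 118)))) = 1/(67515 + 1/(14225 + (744 + 8*√157 + 5487 + (½)*118*√157))) = 1/(67515 + 1/(14225 + (744 + 8*√157 + 5487 + 59*√157))) = 1/(67515 + 1/(14225 + (6231 + 67*√157))) = 1/(67515 + 1/(20456 + 67*√157))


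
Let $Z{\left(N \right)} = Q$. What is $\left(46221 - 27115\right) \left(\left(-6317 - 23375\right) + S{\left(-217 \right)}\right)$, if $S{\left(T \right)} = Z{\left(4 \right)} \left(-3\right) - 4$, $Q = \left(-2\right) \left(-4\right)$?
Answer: $-567830320$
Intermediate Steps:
$Q = 8$
$Z{\left(N \right)} = 8$
$S{\left(T \right)} = -28$ ($S{\left(T \right)} = 8 \left(-3\right) - 4 = -24 - 4 = -28$)
$\left(46221 - 27115\right) \left(\left(-6317 - 23375\right) + S{\left(-217 \right)}\right) = \left(46221 - 27115\right) \left(\left(-6317 - 23375\right) - 28\right) = 19106 \left(\left(-6317 - 23375\right) - 28\right) = 19106 \left(-29692 - 28\right) = 19106 \left(-29720\right) = -567830320$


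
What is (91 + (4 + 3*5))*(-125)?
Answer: -13750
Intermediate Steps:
(91 + (4 + 3*5))*(-125) = (91 + (4 + 15))*(-125) = (91 + 19)*(-125) = 110*(-125) = -13750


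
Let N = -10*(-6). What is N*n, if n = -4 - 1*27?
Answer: -1860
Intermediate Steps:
N = 60
n = -31 (n = -4 - 27 = -31)
N*n = 60*(-31) = -1860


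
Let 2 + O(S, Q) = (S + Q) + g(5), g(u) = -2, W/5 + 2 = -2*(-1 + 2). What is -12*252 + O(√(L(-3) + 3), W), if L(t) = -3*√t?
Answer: -3048 + √(3 - 3*I*√3) ≈ -3045.9 - 1.2247*I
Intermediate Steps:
W = -20 (W = -10 + 5*(-2*(-1 + 2)) = -10 + 5*(-2*1) = -10 + 5*(-2) = -10 - 10 = -20)
O(S, Q) = -4 + Q + S (O(S, Q) = -2 + ((S + Q) - 2) = -2 + ((Q + S) - 2) = -2 + (-2 + Q + S) = -4 + Q + S)
-12*252 + O(√(L(-3) + 3), W) = -12*252 + (-4 - 20 + √(-3*I*√3 + 3)) = -3024 + (-4 - 20 + √(-3*I*√3 + 3)) = -3024 + (-4 - 20 + √(3 - 3*I*√3)) = -3024 + (-24 + √(3 - 3*I*√3)) = -3048 + √(3 - 3*I*√3)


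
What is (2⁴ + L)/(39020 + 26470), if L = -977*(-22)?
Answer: 717/2183 ≈ 0.32845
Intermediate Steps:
L = 21494
(2⁴ + L)/(39020 + 26470) = (2⁴ + 21494)/(39020 + 26470) = (16 + 21494)/65490 = 21510*(1/65490) = 717/2183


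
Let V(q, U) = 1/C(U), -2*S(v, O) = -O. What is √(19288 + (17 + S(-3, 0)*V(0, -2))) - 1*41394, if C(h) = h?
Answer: -41394 + 3*√2145 ≈ -41255.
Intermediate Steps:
S(v, O) = O/2 (S(v, O) = -(-1)*O/2 = O/2)
V(q, U) = 1/U
√(19288 + (17 + S(-3, 0)*V(0, -2))) - 1*41394 = √(19288 + (17 + ((½)*0)/(-2))) - 1*41394 = √(19288 + (17 + 0*(-½))) - 41394 = √(19288 + (17 + 0)) - 41394 = √(19288 + 17) - 41394 = √19305 - 41394 = 3*√2145 - 41394 = -41394 + 3*√2145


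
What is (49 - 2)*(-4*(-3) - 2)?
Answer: 470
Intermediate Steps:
(49 - 2)*(-4*(-3) - 2) = 47*(12 - 2) = 47*10 = 470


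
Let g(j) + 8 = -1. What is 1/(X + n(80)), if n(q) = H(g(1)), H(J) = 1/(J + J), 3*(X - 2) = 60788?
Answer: 18/364763 ≈ 4.9347e-5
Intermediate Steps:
g(j) = -9 (g(j) = -8 - 1 = -9)
X = 60794/3 (X = 2 + (⅓)*60788 = 2 + 60788/3 = 60794/3 ≈ 20265.)
H(J) = 1/(2*J)
n(q) = -1/18 (n(q) = (½)/(-9) = (½)*(-⅑) = -1/18)
1/(X + n(80)) = 1/(60794/3 - 1/18) = 1/(364763/18) = 18/364763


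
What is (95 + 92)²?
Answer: 34969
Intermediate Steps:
(95 + 92)² = 187² = 34969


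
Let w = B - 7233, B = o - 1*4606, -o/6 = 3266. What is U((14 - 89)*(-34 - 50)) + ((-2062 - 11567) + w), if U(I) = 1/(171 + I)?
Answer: -291609143/6471 ≈ -45064.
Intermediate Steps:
o = -19596 (o = -6*3266 = -19596)
B = -24202 (B = -19596 - 1*4606 = -19596 - 4606 = -24202)
w = -31435 (w = -24202 - 7233 = -31435)
U((14 - 89)*(-34 - 50)) + ((-2062 - 11567) + w) = 1/(171 + (14 - 89)*(-34 - 50)) + ((-2062 - 11567) - 31435) = 1/(171 - 75*(-84)) + (-13629 - 31435) = 1/(171 + 6300) - 45064 = 1/6471 - 45064 = -291609143/6471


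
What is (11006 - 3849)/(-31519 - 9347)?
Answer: -7157/40866 ≈ -0.17513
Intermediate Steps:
(11006 - 3849)/(-31519 - 9347) = 7157/(-40866) = 7157*(-1/40866) = -7157/40866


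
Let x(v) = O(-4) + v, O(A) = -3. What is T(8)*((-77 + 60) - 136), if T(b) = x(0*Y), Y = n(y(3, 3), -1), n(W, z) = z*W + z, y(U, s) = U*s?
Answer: 459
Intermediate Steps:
n(W, z) = z + W*z (n(W, z) = W*z + z = z + W*z)
Y = -10 (Y = -(1 + 3*3) = -(1 + 9) = -1*10 = -10)
x(v) = -3 + v
T(b) = -3 (T(b) = -3 + 0*(-10) = -3 + 0 = -3)
T(8)*((-77 + 60) - 136) = -3*((-77 + 60) - 136) = -3*(-17 - 136) = -3*(-153) = 459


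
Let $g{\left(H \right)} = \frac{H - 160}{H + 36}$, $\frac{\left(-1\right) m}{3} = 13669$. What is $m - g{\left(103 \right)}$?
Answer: $- \frac{5699916}{139} \approx -41007.0$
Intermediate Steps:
$m = -41007$ ($m = \left(-3\right) 13669 = -41007$)
$g{\left(H \right)} = \frac{-160 + H}{36 + H}$
$m - g{\left(103 \right)} = -41007 - \frac{-160 + 103}{36 + 103} = -41007 - \frac{1}{139} \left(-57\right) = -41007 - - \frac{57}{139} = -41007 + \frac{57}{139} = - \frac{5699916}{139}$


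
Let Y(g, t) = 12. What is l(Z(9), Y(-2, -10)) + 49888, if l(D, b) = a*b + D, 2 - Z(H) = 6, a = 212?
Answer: 52428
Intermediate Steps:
Z(H) = -4 (Z(H) = 2 - 1*6 = 2 - 6 = -4)
l(D, b) = D + 212*b (l(D, b) = 212*b + D = D + 212*b)
l(Z(9), Y(-2, -10)) + 49888 = (-4 + 212*12) + 49888 = (-4 + 2544) + 49888 = 2540 + 49888 = 52428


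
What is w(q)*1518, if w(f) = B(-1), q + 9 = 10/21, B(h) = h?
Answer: -1518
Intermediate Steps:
q = -179/21 (q = -9 + 10/21 = -179/21 ≈ -8.5238)
w(f) = -1
w(q)*1518 = -1*1518 = -1518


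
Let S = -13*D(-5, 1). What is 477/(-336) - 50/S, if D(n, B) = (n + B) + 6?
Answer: 733/1456 ≈ 0.50343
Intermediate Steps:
D(n, B) = 6 + B + n (D(n, B) = (B + n) + 6 = 6 + B + n)
S = -26 (S = -13*(6 + 1 - 5) = -13*2 = -26)
477/(-336) - 50/S = 477/(-336) - 50/(-26) = 477*(-1/336) - 50*(-1/26) = -159/112 + 25/13 = 733/1456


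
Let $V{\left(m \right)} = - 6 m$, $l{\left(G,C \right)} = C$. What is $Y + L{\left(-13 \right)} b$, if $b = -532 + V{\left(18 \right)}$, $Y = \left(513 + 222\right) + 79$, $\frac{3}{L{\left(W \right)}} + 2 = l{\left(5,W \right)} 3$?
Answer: $\frac{35294}{41} \approx 860.83$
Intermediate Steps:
$L{\left(W \right)} = \frac{3}{-2 + 3 W}$ ($L{\left(W \right)} = \frac{3}{-2 + W 3} = \frac{3}{-2 + 3 W}$)
$Y = 814$ ($Y = 735 + 79 = 814$)
$b = -640$ ($b = -532 - 108 = -640$)
$Y + L{\left(-13 \right)} b = 814 + \frac{3}{-2 + 3 \left(-13\right)} \left(-640\right) = 814 + \frac{3}{-2 - 39} \left(-640\right) = 814 + \frac{3}{-41} \left(-640\right) = 814 + 3 \left(- \frac{1}{41}\right) \left(-640\right) = 814 - - \frac{1920}{41} = 814 + \frac{1920}{41} = \frac{35294}{41}$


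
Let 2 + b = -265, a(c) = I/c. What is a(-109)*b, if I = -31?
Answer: -8277/109 ≈ -75.936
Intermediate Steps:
a(c) = -31/c
b = -267 (b = -2 - 265 = -267)
a(-109)*b = -31/(-109)*(-267) = -31*(-1/109)*(-267) = (31/109)*(-267) = -8277/109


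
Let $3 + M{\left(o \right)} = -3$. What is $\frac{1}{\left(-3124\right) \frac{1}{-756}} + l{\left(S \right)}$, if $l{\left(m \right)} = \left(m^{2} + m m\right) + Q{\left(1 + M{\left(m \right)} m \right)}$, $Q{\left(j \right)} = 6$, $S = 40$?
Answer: $\frac{2504075}{781} \approx 3206.2$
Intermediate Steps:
$M{\left(o \right)} = -6$ ($M{\left(o \right)} = -3 - 3 = -6$)
$l{\left(m \right)} = 6 + 2 m^{2}$ ($l{\left(m \right)} = \left(m^{2} + m m\right) + 6 = \left(m^{2} + m^{2}\right) + 6 = 2 m^{2} + 6 = 6 + 2 m^{2}$)
$\frac{1}{\left(-3124\right) \frac{1}{-756}} + l{\left(S \right)} = \frac{1}{\left(-3124\right) \frac{1}{-756}} + \left(6 + 2 \cdot 40^{2}\right) = \frac{1}{\left(-3124\right) \left(- \frac{1}{756}\right)} + \left(6 + 2 \cdot 1600\right) = \frac{1}{\frac{781}{189}} + \left(6 + 3200\right) = \frac{189}{781} + 3206 = \frac{2504075}{781}$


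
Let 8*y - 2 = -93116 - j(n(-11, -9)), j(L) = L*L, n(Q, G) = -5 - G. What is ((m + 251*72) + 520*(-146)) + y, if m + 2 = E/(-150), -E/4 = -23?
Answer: -20847559/300 ≈ -69492.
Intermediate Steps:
E = 92 (E = -4*(-23) = 92)
j(L) = L²
y = -46565/4 (y = ¼ + (-93116 - (-5 - 1*(-9))²)/8 = ¼ + (-93116 - (-5 + 9)²)/8 = ¼ + (-93116 - 1*4²)/8 = ¼ + (-93116 - 1*16)/8 = ¼ + (-93116 - 16)/8 = ¼ + (⅛)*(-93132) = ¼ - 23283/2 = -46565/4 ≈ -11641.)
m = -196/75 (m = -2 + 92/(-150) = -2 + 92*(-1/150) = -2 - 46/75 = -196/75 ≈ -2.6133)
((m + 251*72) + 520*(-146)) + y = ((-196/75 + 251*72) + 520*(-146)) - 46565/4 = ((-196/75 + 18072) - 75920) - 46565/4 = (1355204/75 - 75920) - 46565/4 = -4338796/75 - 46565/4 = -20847559/300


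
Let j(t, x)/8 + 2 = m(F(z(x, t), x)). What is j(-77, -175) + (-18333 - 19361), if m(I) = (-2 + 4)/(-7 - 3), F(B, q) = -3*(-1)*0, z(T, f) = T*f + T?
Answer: -188558/5 ≈ -37712.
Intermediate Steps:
z(T, f) = T + T*f
F(B, q) = 0 (F(B, q) = 3*0 = 0)
m(I) = -⅕ (m(I) = 2/(-10) = 2*(-⅒) = -⅕)
j(t, x) = -88/5 (j(t, x) = -16 + 8*(-⅕) = -16 - 8/5 = -88/5)
j(-77, -175) + (-18333 - 19361) = -88/5 + (-18333 - 19361) = -88/5 - 37694 = -188558/5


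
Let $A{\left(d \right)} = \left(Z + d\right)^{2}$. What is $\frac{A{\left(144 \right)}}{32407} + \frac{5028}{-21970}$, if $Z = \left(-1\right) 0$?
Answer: $\frac{146313762}{355990895} \approx 0.411$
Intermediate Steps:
$Z = 0$
$A{\left(d \right)} = d^{2}$ ($A{\left(d \right)} = \left(0 + d\right)^{2} = d^{2}$)
$\frac{A{\left(144 \right)}}{32407} + \frac{5028}{-21970} = \frac{144^{2}}{32407} + \frac{5028}{-21970} = 20736 \cdot \frac{1}{32407} + 5028 \left(- \frac{1}{21970}\right) = \frac{20736}{32407} - \frac{2514}{10985} = \frac{146313762}{355990895}$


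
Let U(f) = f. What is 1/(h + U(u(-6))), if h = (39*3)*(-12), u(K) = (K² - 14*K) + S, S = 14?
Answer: -1/1270 ≈ -0.00078740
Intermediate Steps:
u(K) = 14 + K² - 14*K (u(K) = (K² - 14*K) + 14 = 14 + K² - 14*K)
h = -1404 (h = 117*(-12) = -1404)
1/(h + U(u(-6))) = 1/(-1404 + (14 + (-6)² - 14*(-6))) = 1/(-1404 + (14 + 36 + 84)) = 1/(-1404 + 134) = 1/(-1270) = -1/1270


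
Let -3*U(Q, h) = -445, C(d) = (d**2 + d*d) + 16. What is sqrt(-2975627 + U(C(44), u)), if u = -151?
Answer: 2*I*sqrt(6694827)/3 ≈ 1725.0*I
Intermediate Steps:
C(d) = 16 + 2*d**2 (C(d) = (d**2 + d**2) + 16 = 2*d**2 + 16 = 16 + 2*d**2)
U(Q, h) = 445/3 (U(Q, h) = -1/3*(-445) = 445/3)
sqrt(-2975627 + U(C(44), u)) = sqrt(-2975627 + 445/3) = sqrt(-8926436/3) = 2*I*sqrt(6694827)/3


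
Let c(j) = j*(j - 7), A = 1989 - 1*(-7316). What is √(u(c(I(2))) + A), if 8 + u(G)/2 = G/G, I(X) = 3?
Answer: √9291 ≈ 96.390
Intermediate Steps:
A = 9305 (A = 1989 + 7316 = 9305)
c(j) = j*(-7 + j)
u(G) = -14 (u(G) = -16 + 2*(G/G) = -16 + 2*1 = -16 + 2 = -14)
√(u(c(I(2))) + A) = √(-14 + 9305) = √9291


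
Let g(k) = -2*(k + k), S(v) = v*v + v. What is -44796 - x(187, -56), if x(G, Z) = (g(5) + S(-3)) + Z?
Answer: -44726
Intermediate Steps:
S(v) = v + v² (S(v) = v² + v = v + v²)
g(k) = -4*k
x(G, Z) = -14 + Z (x(G, Z) = (-4*5 - 3*(1 - 3)) + Z = (-20 - 3*(-2)) + Z = (-20 + 6) + Z = -14 + Z)
-44796 - x(187, -56) = -44796 - (-14 - 56) = -44796 - 1*(-70) = -44796 + 70 = -44726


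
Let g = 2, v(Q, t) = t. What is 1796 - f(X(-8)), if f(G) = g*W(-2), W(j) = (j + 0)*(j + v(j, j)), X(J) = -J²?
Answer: 1780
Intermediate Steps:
W(j) = 2*j² (W(j) = (j + 0)*(j + j) = j*(2*j) = 2*j²)
f(G) = 16 (f(G) = 2*(2*(-2)²) = 2*(2*4) = 2*8 = 16)
1796 - f(X(-8)) = 1796 - 1*16 = 1796 - 16 = 1780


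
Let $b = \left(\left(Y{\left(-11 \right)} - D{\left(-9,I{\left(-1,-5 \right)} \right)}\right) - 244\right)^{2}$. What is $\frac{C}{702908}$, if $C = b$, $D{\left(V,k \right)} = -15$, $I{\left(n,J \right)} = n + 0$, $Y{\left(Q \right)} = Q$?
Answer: $\frac{14400}{175727} \approx 0.081945$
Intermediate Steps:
$I{\left(n,J \right)} = n$
$b = 57600$ ($b = \left(\left(-11 - -15\right) - 244\right)^{2} = \left(\left(-11 + 15\right) - 244\right)^{2} = \left(4 - 244\right)^{2} = \left(-240\right)^{2} = 57600$)
$C = 57600$
$\frac{C}{702908} = \frac{57600}{702908} = 57600 \cdot \frac{1}{702908} = \frac{14400}{175727}$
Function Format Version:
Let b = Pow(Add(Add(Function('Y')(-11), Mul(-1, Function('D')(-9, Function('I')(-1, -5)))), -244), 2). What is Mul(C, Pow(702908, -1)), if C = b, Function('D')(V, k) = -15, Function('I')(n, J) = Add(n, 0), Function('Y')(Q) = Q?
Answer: Rational(14400, 175727) ≈ 0.081945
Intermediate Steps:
Function('I')(n, J) = n
b = 57600 (b = Pow(Add(Add(-11, Mul(-1, -15)), -244), 2) = Pow(Add(Add(-11, 15), -244), 2) = Pow(Add(4, -244), 2) = Pow(-240, 2) = 57600)
C = 57600
Mul(C, Pow(702908, -1)) = Mul(57600, Pow(702908, -1)) = Mul(57600, Rational(1, 702908)) = Rational(14400, 175727)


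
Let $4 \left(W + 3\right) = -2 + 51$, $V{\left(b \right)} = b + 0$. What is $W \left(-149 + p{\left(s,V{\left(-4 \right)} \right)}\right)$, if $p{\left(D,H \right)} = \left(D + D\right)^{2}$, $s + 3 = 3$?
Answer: $- \frac{5513}{4} \approx -1378.3$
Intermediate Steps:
$V{\left(b \right)} = b$
$W = \frac{37}{4}$ ($W = -3 + \frac{-2 + 51}{4} = -3 + \frac{1}{4} \cdot 49 = -3 + \frac{49}{4} = \frac{37}{4} \approx 9.25$)
$s = 0$ ($s = -3 + 3 = 0$)
$p{\left(D,H \right)} = 4 D^{2}$ ($p{\left(D,H \right)} = \left(2 D\right)^{2} = 4 D^{2}$)
$W \left(-149 + p{\left(s,V{\left(-4 \right)} \right)}\right) = \frac{37 \left(-149 + 4 \cdot 0^{2}\right)}{4} = \frac{37 \left(-149 + 4 \cdot 0\right)}{4} = \frac{37 \left(-149 + 0\right)}{4} = \frac{37}{4} \left(-149\right) = - \frac{5513}{4}$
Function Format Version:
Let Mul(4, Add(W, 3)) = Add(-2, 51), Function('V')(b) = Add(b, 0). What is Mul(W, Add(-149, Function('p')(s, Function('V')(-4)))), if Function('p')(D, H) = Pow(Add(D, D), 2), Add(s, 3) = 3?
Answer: Rational(-5513, 4) ≈ -1378.3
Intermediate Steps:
Function('V')(b) = b
W = Rational(37, 4) (W = Add(-3, Mul(Rational(1, 4), Add(-2, 51))) = Add(-3, Mul(Rational(1, 4), 49)) = Add(-3, Rational(49, 4)) = Rational(37, 4) ≈ 9.2500)
s = 0 (s = Add(-3, 3) = 0)
Function('p')(D, H) = Mul(4, Pow(D, 2)) (Function('p')(D, H) = Pow(Mul(2, D), 2) = Mul(4, Pow(D, 2)))
Mul(W, Add(-149, Function('p')(s, Function('V')(-4)))) = Mul(Rational(37, 4), Add(-149, Mul(4, Pow(0, 2)))) = Mul(Rational(37, 4), Add(-149, Mul(4, 0))) = Mul(Rational(37, 4), Add(-149, 0)) = Mul(Rational(37, 4), -149) = Rational(-5513, 4)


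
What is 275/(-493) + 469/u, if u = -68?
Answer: -14701/1972 ≈ -7.4549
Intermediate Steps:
275/(-493) + 469/u = 275/(-493) + 469/(-68) = 275*(-1/493) + 469*(-1/68) = -275/493 - 469/68 = -14701/1972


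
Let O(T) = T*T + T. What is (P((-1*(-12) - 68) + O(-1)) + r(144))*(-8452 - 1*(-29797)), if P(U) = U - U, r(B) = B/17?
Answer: 3073680/17 ≈ 1.8080e+5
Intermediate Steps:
O(T) = T + T² (O(T) = T² + T = T + T²)
r(B) = B/17 (r(B) = B*(1/17) = B/17)
P(U) = 0
(P((-1*(-12) - 68) + O(-1)) + r(144))*(-8452 - 1*(-29797)) = (0 + (1/17)*144)*(-8452 - 1*(-29797)) = (0 + 144/17)*(-8452 + 29797) = (144/17)*21345 = 3073680/17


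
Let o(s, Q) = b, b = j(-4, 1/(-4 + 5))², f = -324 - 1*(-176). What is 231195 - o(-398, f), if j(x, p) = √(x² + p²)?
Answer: 231178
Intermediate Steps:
j(x, p) = √(p² + x²)
f = -148 (f = -324 + 176 = -148)
b = 17 (b = (√((1/(-4 + 5))² + (-4)²))² = (√((1/1)² + 16))² = (√(1² + 16))² = (√(1 + 16))² = (√17)² = 17)
o(s, Q) = 17
231195 - o(-398, f) = 231195 - 1*17 = 231195 - 17 = 231178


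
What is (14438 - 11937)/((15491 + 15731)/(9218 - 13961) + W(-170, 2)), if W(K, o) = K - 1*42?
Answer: -11862243/1036738 ≈ -11.442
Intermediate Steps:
W(K, o) = -42 + K (W(K, o) = K - 42 = -42 + K)
(14438 - 11937)/((15491 + 15731)/(9218 - 13961) + W(-170, 2)) = (14438 - 11937)/((15491 + 15731)/(9218 - 13961) + (-42 - 170)) = 2501/(31222/(-4743) - 212) = 2501/(31222*(-1/4743) - 212) = 2501/(-31222/4743 - 212) = 2501/(-1036738/4743) = 2501*(-4743/1036738) = -11862243/1036738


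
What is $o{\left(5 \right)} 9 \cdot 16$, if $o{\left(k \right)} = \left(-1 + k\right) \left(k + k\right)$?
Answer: $5760$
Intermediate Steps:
$o{\left(k \right)} = 2 k \left(-1 + k\right)$ ($o{\left(k \right)} = \left(-1 + k\right) 2 k = 2 k \left(-1 + k\right)$)
$o{\left(5 \right)} 9 \cdot 16 = 2 \cdot 5 \left(-1 + 5\right) 9 \cdot 16 = 2 \cdot 5 \cdot 4 \cdot 9 \cdot 16 = 40 \cdot 9 \cdot 16 = 360 \cdot 16 = 5760$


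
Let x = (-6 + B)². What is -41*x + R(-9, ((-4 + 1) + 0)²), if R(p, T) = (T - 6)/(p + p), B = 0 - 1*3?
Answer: -19927/6 ≈ -3321.2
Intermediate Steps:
B = -3 (B = 0 - 3 = -3)
x = 81 (x = (-6 - 3)² = (-9)² = 81)
R(p, T) = (-6 + T)/(2*p) (R(p, T) = (-6 + T)/((2*p)) = (-6 + T)*(1/(2*p)) = (-6 + T)/(2*p))
-41*x + R(-9, ((-4 + 1) + 0)²) = -41*81 + (½)*(-6 + ((-4 + 1) + 0)²)/(-9) = -3321 + (½)*(-⅑)*(-6 + (-3 + 0)²) = -3321 + (½)*(-⅑)*(-6 + (-3)²) = -3321 + (½)*(-⅑)*(-6 + 9) = -3321 + (½)*(-⅑)*3 = -3321 - ⅙ = -19927/6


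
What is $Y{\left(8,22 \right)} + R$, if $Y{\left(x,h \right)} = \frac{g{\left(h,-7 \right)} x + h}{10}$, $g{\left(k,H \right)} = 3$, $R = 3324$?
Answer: $\frac{16643}{5} \approx 3328.6$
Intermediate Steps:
$Y{\left(x,h \right)} = \frac{h}{10} + \frac{3 x}{10}$ ($Y{\left(x,h \right)} = \frac{3 x + h}{10} = \left(h + 3 x\right) \frac{1}{10} = \frac{h}{10} + \frac{3 x}{10}$)
$Y{\left(8,22 \right)} + R = \left(\frac{1}{10} \cdot 22 + \frac{3}{10} \cdot 8\right) + 3324 = \left(\frac{11}{5} + \frac{12}{5}\right) + 3324 = \frac{23}{5} + 3324 = \frac{16643}{5}$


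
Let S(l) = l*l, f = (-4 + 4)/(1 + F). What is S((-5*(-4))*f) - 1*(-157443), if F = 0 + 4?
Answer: 157443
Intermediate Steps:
F = 4
f = 0 (f = (-4 + 4)/(1 + 4) = 0/5 = 0*(1/5) = 0)
S(l) = l**2
S((-5*(-4))*f) - 1*(-157443) = (-5*(-4)*0)**2 - 1*(-157443) = (20*0)**2 + 157443 = 0**2 + 157443 = 0 + 157443 = 157443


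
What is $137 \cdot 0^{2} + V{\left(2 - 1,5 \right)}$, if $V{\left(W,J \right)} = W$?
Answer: $1$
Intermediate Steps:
$137 \cdot 0^{2} + V{\left(2 - 1,5 \right)} = 137 \cdot 0^{2} + \left(2 - 1\right) = 137 \cdot 0 + \left(2 - 1\right) = 0 + 1 = 1$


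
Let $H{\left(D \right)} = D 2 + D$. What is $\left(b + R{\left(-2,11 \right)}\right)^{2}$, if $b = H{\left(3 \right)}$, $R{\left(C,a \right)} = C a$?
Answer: $169$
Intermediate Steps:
$H{\left(D \right)} = 3 D$ ($H{\left(D \right)} = 2 D + D = 3 D$)
$b = 9$ ($b = 3 \cdot 3 = 9$)
$\left(b + R{\left(-2,11 \right)}\right)^{2} = \left(9 - 22\right)^{2} = \left(-13\right)^{2} = 169$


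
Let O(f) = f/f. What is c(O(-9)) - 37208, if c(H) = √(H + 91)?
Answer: -37208 + 2*√23 ≈ -37198.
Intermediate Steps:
O(f) = 1
c(H) = √(91 + H)
c(O(-9)) - 37208 = √(91 + 1) - 37208 = √92 - 37208 = 2*√23 - 37208 = -37208 + 2*√23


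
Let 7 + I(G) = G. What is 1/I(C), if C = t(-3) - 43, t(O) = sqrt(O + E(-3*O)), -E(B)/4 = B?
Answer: -50/2539 - I*sqrt(39)/2539 ≈ -0.019693 - 0.0024596*I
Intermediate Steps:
E(B) = -4*B
t(O) = sqrt(13)*sqrt(O) (t(O) = sqrt(O - (-12)*O) = sqrt(O + 12*O) = sqrt(13*O) = sqrt(13)*sqrt(O))
C = -43 + I*sqrt(39) (C = sqrt(13)*sqrt(-3) - 43 = sqrt(13)*(I*sqrt(3)) - 43 = I*sqrt(39) - 43 = -43 + I*sqrt(39) ≈ -43.0 + 6.245*I)
I(G) = -7 + G
1/I(C) = 1/(-7 + (-43 + I*sqrt(39))) = 1/(-50 + I*sqrt(39))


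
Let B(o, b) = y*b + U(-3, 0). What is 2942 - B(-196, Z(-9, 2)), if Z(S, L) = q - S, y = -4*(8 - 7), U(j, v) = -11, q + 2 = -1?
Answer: 2977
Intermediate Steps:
q = -3 (q = -2 - 1 = -3)
y = -4 (y = -4*1 = -4)
Z(S, L) = -3 - S
B(o, b) = -11 - 4*b (B(o, b) = -4*b - 11 = -11 - 4*b)
2942 - B(-196, Z(-9, 2)) = 2942 - (-11 - 4*(-3 - 1*(-9))) = 2942 - (-11 - 4*(-3 + 9)) = 2942 - (-11 - 4*6) = 2942 - (-11 - 24) = 2942 - 1*(-35) = 2942 + 35 = 2977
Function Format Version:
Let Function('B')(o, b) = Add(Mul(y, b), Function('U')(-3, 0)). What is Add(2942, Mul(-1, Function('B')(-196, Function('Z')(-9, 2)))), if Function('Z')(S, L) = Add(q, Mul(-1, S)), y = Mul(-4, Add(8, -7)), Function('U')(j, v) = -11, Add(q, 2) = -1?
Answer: 2977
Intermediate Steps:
q = -3 (q = Add(-2, -1) = -3)
y = -4 (y = Mul(-4, 1) = -4)
Function('Z')(S, L) = Add(-3, Mul(-1, S))
Function('B')(o, b) = Add(-11, Mul(-4, b)) (Function('B')(o, b) = Add(Mul(-4, b), -11) = Add(-11, Mul(-4, b)))
Add(2942, Mul(-1, Function('B')(-196, Function('Z')(-9, 2)))) = Add(2942, Mul(-1, Add(-11, Mul(-4, Add(-3, Mul(-1, -9)))))) = Add(2942, Mul(-1, Add(-11, Mul(-4, Add(-3, 9))))) = Add(2942, Mul(-1, Add(-11, Mul(-4, 6)))) = Add(2942, Mul(-1, Add(-11, -24))) = Add(2942, Mul(-1, -35)) = Add(2942, 35) = 2977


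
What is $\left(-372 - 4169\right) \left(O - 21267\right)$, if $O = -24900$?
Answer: $209644347$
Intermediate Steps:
$\left(-372 - 4169\right) \left(O - 21267\right) = \left(-372 - 4169\right) \left(-24900 - 21267\right) = \left(-4541\right) \left(-46167\right) = 209644347$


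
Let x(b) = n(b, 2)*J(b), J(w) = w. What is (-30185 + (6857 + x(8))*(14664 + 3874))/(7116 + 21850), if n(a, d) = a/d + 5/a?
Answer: 127770787/28966 ≈ 4411.1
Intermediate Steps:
n(a, d) = 5/a + a/d
x(b) = b*(b/2 + 5/b) (x(b) = (5/b + b/2)*b = (b/2 + 5/b)*b = b*(b/2 + 5/b))
(-30185 + (6857 + x(8))*(14664 + 3874))/(7116 + 21850) = (-30185 + (6857 + (5 + (½)*8²))*(14664 + 3874))/(7116 + 21850) = (-30185 + (6857 + (5 + (½)*64))*18538)/28966 = (-30185 + (6857 + (5 + 32))*18538)*(1/28966) = (-30185 + (6857 + 37)*18538)*(1/28966) = (-30185 + 6894*18538)*(1/28966) = (-30185 + 127800972)*(1/28966) = 127770787*(1/28966) = 127770787/28966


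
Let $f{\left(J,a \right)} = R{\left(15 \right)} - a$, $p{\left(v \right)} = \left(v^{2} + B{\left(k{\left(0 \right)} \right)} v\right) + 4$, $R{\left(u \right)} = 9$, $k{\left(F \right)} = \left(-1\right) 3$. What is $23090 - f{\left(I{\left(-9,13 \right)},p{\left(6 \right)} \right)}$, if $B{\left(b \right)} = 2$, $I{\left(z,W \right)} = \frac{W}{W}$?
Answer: $23133$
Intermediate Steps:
$I{\left(z,W \right)} = 1$
$k{\left(F \right)} = -3$
$p{\left(v \right)} = 4 + v^{2} + 2 v$ ($p{\left(v \right)} = \left(v^{2} + 2 v\right) + 4 = 4 + v^{2} + 2 v$)
$f{\left(J,a \right)} = 9 - a$
$23090 - f{\left(I{\left(-9,13 \right)},p{\left(6 \right)} \right)} = 23090 - \left(9 - \left(4 + 6^{2} + 2 \cdot 6\right)\right) = 23090 - \left(9 - \left(4 + 36 + 12\right)\right) = 23090 - \left(9 - 52\right) = 23090 - -43 = 23090 + 43 = 23133$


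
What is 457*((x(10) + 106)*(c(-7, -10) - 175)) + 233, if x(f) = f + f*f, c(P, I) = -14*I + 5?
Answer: -2961127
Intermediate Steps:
c(P, I) = 5 - 14*I
x(f) = f + f**2
457*((x(10) + 106)*(c(-7, -10) - 175)) + 233 = 457*((10*(1 + 10) + 106)*((5 - 14*(-10)) - 175)) + 233 = 457*((10*11 + 106)*((5 + 140) - 175)) + 233 = 457*((110 + 106)*(145 - 175)) + 233 = 457*(216*(-30)) + 233 = 457*(-6480) + 233 = -2961360 + 233 = -2961127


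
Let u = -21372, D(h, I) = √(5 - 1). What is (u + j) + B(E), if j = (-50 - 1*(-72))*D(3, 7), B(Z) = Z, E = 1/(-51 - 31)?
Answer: -1748897/82 ≈ -21328.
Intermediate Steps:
D(h, I) = 2 (D(h, I) = √4 = 2)
E = -1/82 (E = 1/(-82) = -1/82 ≈ -0.012195)
j = 44 (j = (-50 - 1*(-72))*2 = (-50 + 72)*2 = 22*2 = 44)
(u + j) + B(E) = (-21372 + 44) - 1/82 = -21328 - 1/82 = -1748897/82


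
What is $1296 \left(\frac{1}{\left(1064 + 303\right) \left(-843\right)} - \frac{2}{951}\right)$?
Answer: $- \frac{332022672}{121768259} \approx -2.7267$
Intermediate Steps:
$1296 \left(\frac{1}{\left(1064 + 303\right) \left(-843\right)} - \frac{2}{951}\right) = 1296 \left(\frac{1}{1367} \left(- \frac{1}{843}\right) - \frac{2}{951}\right) = 1296 \left(- \frac{1}{1152381} - \frac{2}{951}\right) = 1296 \left(- \frac{768571}{365304777}\right) = - \frac{332022672}{121768259}$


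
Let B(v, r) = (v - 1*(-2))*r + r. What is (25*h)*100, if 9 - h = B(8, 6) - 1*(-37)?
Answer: -235000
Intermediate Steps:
B(v, r) = r + r*(2 + v) (B(v, r) = (v + 2)*r + r = (2 + v)*r + r = r*(2 + v) + r = r + r*(2 + v))
h = -94 (h = 9 - (6*(3 + 8) - 1*(-37)) = 9 - (6*11 + 37) = 9 - (66 + 37) = 9 - 1*103 = 9 - 103 = -94)
(25*h)*100 = (25*(-94))*100 = -2350*100 = -235000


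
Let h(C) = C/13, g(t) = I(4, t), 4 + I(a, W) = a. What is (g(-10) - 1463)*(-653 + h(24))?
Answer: 12384295/13 ≈ 9.5264e+5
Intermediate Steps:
I(a, W) = -4 + a
g(t) = 0 (g(t) = -4 + 4 = 0)
h(C) = C/13 (h(C) = C*(1/13) = C/13)
(g(-10) - 1463)*(-653 + h(24)) = (0 - 1463)*(-653 + (1/13)*24) = -1463*(-653 + 24/13) = -1463*(-8465/13) = 12384295/13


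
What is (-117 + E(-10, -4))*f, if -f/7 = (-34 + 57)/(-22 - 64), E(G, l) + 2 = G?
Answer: -483/2 ≈ -241.50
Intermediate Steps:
E(G, l) = -2 + G
f = 161/86 (f = -7*(-34 + 57)/(-22 - 64) = -161/(-86) = -161*(-1)/86 = -7*(-23/86) = 161/86 ≈ 1.8721)
(-117 + E(-10, -4))*f = (-117 + (-2 - 10))*(161/86) = (-117 - 12)*(161/86) = -129*161/86 = -483/2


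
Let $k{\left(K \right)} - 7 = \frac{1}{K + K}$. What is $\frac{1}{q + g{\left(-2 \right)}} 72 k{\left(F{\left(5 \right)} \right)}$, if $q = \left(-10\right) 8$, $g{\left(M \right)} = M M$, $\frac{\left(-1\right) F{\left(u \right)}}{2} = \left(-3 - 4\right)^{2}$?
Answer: $- \frac{12339}{1862} \approx -6.6267$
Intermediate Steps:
$F{\left(u \right)} = -98$ ($F{\left(u \right)} = - 2 \left(-3 - 4\right)^{2} = - 2 \left(-7\right)^{2} = \left(-2\right) 49 = -98$)
$k{\left(K \right)} = 7 + \frac{1}{2 K}$ ($k{\left(K \right)} = 7 + \frac{1}{K + K} = 7 + \frac{1}{2 K}$)
$g{\left(M \right)} = M^{2}$
$q = -80$
$\frac{1}{q + g{\left(-2 \right)}} 72 k{\left(F{\left(5 \right)} \right)} = \frac{1}{-80 + \left(-2\right)^{2}} \cdot 72 \left(7 + \frac{1}{2 \left(-98\right)}\right) = \frac{1}{-80 + 4} \cdot 72 \left(7 + \frac{1}{2} \left(- \frac{1}{98}\right)\right) = \frac{1}{-76} \cdot 72 \left(7 - \frac{1}{196}\right) = \left(- \frac{1}{76}\right) 72 \cdot \frac{1371}{196} = \left(- \frac{18}{19}\right) \frac{1371}{196} = - \frac{12339}{1862}$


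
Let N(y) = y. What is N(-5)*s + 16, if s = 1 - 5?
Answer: 36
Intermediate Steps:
s = -4
N(-5)*s + 16 = -5*(-4) + 16 = 20 + 16 = 36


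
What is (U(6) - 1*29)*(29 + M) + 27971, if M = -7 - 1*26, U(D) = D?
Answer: 28063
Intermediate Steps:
M = -33 (M = -7 - 26 = -33)
(U(6) - 1*29)*(29 + M) + 27971 = (6 - 1*29)*(29 - 33) + 27971 = (6 - 29)*(-4) + 27971 = -23*(-4) + 27971 = 92 + 27971 = 28063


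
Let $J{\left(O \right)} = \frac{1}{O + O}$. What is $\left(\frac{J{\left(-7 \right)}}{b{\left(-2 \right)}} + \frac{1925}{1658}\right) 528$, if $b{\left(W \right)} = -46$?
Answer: $\frac{81929628}{133469} \approx 613.85$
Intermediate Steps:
$J{\left(O \right)} = \frac{1}{2 O}$
$\left(\frac{J{\left(-7 \right)}}{b{\left(-2 \right)}} + \frac{1925}{1658}\right) 528 = \left(\frac{\frac{1}{2} \frac{1}{-7}}{-46} + \frac{1925}{1658}\right) 528 = \left(\frac{1}{2} \left(- \frac{1}{7}\right) \left(- \frac{1}{46}\right) + 1925 \cdot \frac{1}{1658}\right) 528 = \left(\left(- \frac{1}{14}\right) \left(- \frac{1}{46}\right) + \frac{1925}{1658}\right) 528 = \left(\frac{1}{644} + \frac{1925}{1658}\right) 528 = \frac{620679}{533876} \cdot 528 = \frac{81929628}{133469}$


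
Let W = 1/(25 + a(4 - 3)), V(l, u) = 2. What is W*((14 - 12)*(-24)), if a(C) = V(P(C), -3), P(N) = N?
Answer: -16/9 ≈ -1.7778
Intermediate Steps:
a(C) = 2
W = 1/27 (W = 1/(25 + 2) = 1/27 ≈ 0.037037)
W*((14 - 12)*(-24)) = ((14 - 12)*(-24))/27 = (2*(-24))/27 = (1/27)*(-48) = -16/9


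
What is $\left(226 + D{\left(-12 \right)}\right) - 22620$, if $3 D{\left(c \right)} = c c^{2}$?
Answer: $-22970$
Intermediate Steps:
$D{\left(c \right)} = \frac{c^{3}}{3}$ ($D{\left(c \right)} = \frac{c c^{2}}{3} = \frac{c^{3}}{3}$)
$\left(226 + D{\left(-12 \right)}\right) - 22620 = \left(226 + \frac{\left(-12\right)^{3}}{3}\right) - 22620 = \left(226 + \frac{1}{3} \left(-1728\right)\right) - 22620 = \left(226 - 576\right) - 22620 = -350 - 22620 = -22970$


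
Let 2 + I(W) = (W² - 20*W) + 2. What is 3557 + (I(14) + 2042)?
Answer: 5515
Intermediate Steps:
I(W) = W² - 20*W (I(W) = -2 + ((W² - 20*W) + 2) = -2 + (2 + W² - 20*W) = W² - 20*W)
3557 + (I(14) + 2042) = 3557 + (14*(-20 + 14) + 2042) = 3557 + (14*(-6) + 2042) = 3557 + (-84 + 2042) = 3557 + 1958 = 5515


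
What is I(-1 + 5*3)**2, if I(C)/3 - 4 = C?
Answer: 2916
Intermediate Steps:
I(C) = 12 + 3*C
I(-1 + 5*3)**2 = (12 + 3*(-1 + 5*3))**2 = (12 + 3*(-1 + 15))**2 = (12 + 3*14)**2 = (12 + 42)**2 = 54**2 = 2916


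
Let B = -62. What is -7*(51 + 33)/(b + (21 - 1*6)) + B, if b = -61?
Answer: -1132/23 ≈ -49.217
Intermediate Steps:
-7*(51 + 33)/(b + (21 - 1*6)) + B = -7*(51 + 33)/(-61 + (21 - 1*6)) - 62 = -588/(-61 + (21 - 6)) - 62 = -588/(-61 + 15) - 62 = -588/(-46) - 62 = -588*(-1)/46 - 62 = -7*(-42/23) - 62 = 294/23 - 62 = -1132/23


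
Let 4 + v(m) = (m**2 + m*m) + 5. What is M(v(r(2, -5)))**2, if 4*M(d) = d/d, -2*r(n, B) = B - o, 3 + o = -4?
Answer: 1/16 ≈ 0.062500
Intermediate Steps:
o = -7 (o = -3 - 4 = -7)
r(n, B) = -7/2 - B/2 (r(n, B) = -(B - 1*(-7))/2 = -(B + 7)/2 = -(7 + B)/2 = -7/2 - B/2)
v(m) = 1 + 2*m**2 (v(m) = -4 + ((m**2 + m*m) + 5) = -4 + ((m**2 + m**2) + 5) = -4 + (2*m**2 + 5) = -4 + (5 + 2*m**2) = 1 + 2*m**2)
M(d) = 1/4 (M(d) = (d/d)/4 = (1/4)*1 = 1/4)
M(v(r(2, -5)))**2 = (1/4)**2 = 1/16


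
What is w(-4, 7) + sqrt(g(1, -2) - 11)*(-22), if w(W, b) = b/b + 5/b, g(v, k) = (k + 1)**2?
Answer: 12/7 - 22*I*sqrt(10) ≈ 1.7143 - 69.57*I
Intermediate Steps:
g(v, k) = (1 + k)**2
w(W, b) = 1 + 5/b
w(-4, 7) + sqrt(g(1, -2) - 11)*(-22) = (5 + 7)/7 + sqrt((1 - 2)**2 - 11)*(-22) = (1/7)*12 + sqrt((-1)**2 - 11)*(-22) = 12/7 + sqrt(1 - 11)*(-22) = 12/7 + sqrt(-10)*(-22) = 12/7 + (I*sqrt(10))*(-22) = 12/7 - 22*I*sqrt(10)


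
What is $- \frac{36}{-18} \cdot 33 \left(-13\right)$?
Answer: $-858$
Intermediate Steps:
$- \frac{36}{-18} \cdot 33 \left(-13\right) = \left(-36\right) \left(- \frac{1}{18}\right) 33 \left(-13\right) = 2 \cdot 33 \left(-13\right) = 66 \left(-13\right) = -858$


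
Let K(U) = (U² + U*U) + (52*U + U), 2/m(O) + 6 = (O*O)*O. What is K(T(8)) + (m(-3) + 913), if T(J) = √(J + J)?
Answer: 38179/33 ≈ 1156.9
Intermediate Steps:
m(O) = 2/(-6 + O³) (m(O) = 2/(-6 + (O*O)*O) = 2/(-6 + O²*O) = 2/(-6 + O³))
T(J) = √2*√J (T(J) = √(2*J) = √2*√J)
K(U) = 2*U² + 53*U (K(U) = (U² + U²) + 53*U = 2*U² + 53*U)
K(T(8)) + (m(-3) + 913) = (√2*√8)*(53 + 2*(√2*√8)) + (2/(-6 + (-3)³) + 913) = (√2*(2*√2))*(53 + 2*(√2*(2*√2))) + (2/(-6 - 27) + 913) = 4*(53 + 2*4) + (2/(-33) + 913) = 4*(53 + 8) + (2*(-1/33) + 913) = 4*61 + (-2/33 + 913) = 244 + 30127/33 = 38179/33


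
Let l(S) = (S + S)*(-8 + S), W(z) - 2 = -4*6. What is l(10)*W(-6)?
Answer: -880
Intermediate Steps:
W(z) = -22 (W(z) = 2 - 4*6 = 2 - 24 = -22)
l(S) = 2*S*(-8 + S) (l(S) = (2*S)*(-8 + S) = 2*S*(-8 + S))
l(10)*W(-6) = (2*10*(-8 + 10))*(-22) = (2*10*2)*(-22) = 40*(-22) = -880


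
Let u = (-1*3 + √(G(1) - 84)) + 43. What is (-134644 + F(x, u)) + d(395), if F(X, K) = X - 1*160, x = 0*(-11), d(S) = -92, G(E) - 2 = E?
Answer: -134896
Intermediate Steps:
G(E) = 2 + E
x = 0
u = 40 + 9*I (u = (-1*3 + √((2 + 1) - 84)) + 43 = (-3 + √(3 - 84)) + 43 = (-3 + √(-81)) + 43 = (-3 + 9*I) + 43 = 40 + 9*I ≈ 40.0 + 9.0*I)
F(X, K) = -160 + X (F(X, K) = X - 160 = -160 + X)
(-134644 + F(x, u)) + d(395) = (-134644 + (-160 + 0)) - 92 = (-134644 - 160) - 92 = -134804 - 92 = -134896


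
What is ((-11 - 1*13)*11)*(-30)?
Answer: 7920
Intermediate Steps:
((-11 - 1*13)*11)*(-30) = ((-11 - 13)*11)*(-30) = -24*11*(-30) = -264*(-30) = 7920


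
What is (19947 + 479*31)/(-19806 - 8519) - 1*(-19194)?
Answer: 543635254/28325 ≈ 19193.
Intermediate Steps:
(19947 + 479*31)/(-19806 - 8519) - 1*(-19194) = (19947 + 14849)/(-28325) + 19194 = 34796*(-1/28325) + 19194 = -34796/28325 + 19194 = 543635254/28325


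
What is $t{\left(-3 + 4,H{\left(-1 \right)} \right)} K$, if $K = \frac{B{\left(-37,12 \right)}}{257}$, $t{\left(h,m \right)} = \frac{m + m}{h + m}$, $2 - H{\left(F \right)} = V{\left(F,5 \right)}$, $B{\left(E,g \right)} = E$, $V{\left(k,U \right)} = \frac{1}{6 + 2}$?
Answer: $- \frac{1110}{5911} \approx -0.18779$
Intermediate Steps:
$V{\left(k,U \right)} = \frac{1}{8}$
$H{\left(F \right)} = \frac{15}{8}$ ($H{\left(F \right)} = 2 - \frac{1}{8} = \frac{15}{8}$)
$t{\left(h,m \right)} = \frac{2 m}{h + m}$
$K = - \frac{37}{257} \approx -0.14397$
$t{\left(-3 + 4,H{\left(-1 \right)} \right)} K = 2 \cdot \frac{15}{8} \frac{1}{\left(-3 + 4\right) + \frac{15}{8}} \left(- \frac{37}{257}\right) = 2 \cdot \frac{15}{8} \frac{1}{1 + \frac{15}{8}} \left(- \frac{37}{257}\right) = 2 \cdot \frac{15}{8} \frac{1}{\frac{23}{8}} \left(- \frac{37}{257}\right) = 2 \cdot \frac{15}{8} \cdot \frac{8}{23} \left(- \frac{37}{257}\right) = \frac{30}{23} \left(- \frac{37}{257}\right) = - \frac{1110}{5911}$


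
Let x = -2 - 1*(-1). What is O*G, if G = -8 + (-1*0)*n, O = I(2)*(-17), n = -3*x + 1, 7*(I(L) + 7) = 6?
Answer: -5848/7 ≈ -835.43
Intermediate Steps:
x = -1 (x = -2 + 1 = -1)
I(L) = -43/7 (I(L) = -7 + (⅐)*6 = -7 + 6/7 = -43/7)
n = 4 (n = -3*(-1) + 1 = 3 + 1 = 4)
O = 731/7 (O = -43/7*(-17) = 731/7 ≈ 104.43)
G = -8 (G = -8 - 1*0*4 = -8 + 0*4 = -8 + 0 = -8)
O*G = (731/7)*(-8) = -5848/7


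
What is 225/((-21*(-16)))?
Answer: 75/112 ≈ 0.66964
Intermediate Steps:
225/((-21*(-16))) = 225/336 = 225*(1/336) = 75/112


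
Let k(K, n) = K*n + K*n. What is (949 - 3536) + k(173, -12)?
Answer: -6739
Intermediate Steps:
k(K, n) = 2*K*n
(949 - 3536) + k(173, -12) = (949 - 3536) + 2*173*(-12) = -2587 - 4152 = -6739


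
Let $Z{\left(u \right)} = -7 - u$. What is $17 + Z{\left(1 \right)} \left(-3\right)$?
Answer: $41$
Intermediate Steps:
$17 + Z{\left(1 \right)} \left(-3\right) = 17 + \left(-7 - 1\right) \left(-3\right) = 17 - -24 = 17 + 24 = 41$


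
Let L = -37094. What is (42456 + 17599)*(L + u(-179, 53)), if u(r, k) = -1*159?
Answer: -2237228915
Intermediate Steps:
u(r, k) = -159
(42456 + 17599)*(L + u(-179, 53)) = (42456 + 17599)*(-37094 - 159) = 60055*(-37253) = -2237228915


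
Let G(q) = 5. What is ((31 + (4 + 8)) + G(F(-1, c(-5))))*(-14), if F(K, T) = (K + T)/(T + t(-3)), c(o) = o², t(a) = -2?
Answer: -672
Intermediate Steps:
F(K, T) = (K + T)/(-2 + T) (F(K, T) = (K + T)/(T - 2) = (K + T)/(-2 + T))
((31 + (4 + 8)) + G(F(-1, c(-5))))*(-14) = ((31 + (4 + 8)) + 5)*(-14) = ((31 + 12) + 5)*(-14) = (43 + 5)*(-14) = 48*(-14) = -672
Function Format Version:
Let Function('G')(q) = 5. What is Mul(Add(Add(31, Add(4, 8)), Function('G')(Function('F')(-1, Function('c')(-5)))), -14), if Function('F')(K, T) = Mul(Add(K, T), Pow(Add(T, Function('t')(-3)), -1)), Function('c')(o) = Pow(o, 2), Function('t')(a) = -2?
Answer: -672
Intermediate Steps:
Function('F')(K, T) = Mul(Pow(Add(-2, T), -1), Add(K, T)) (Function('F')(K, T) = Mul(Add(K, T), Pow(Add(T, -2), -1)) = Mul(Add(K, T), Pow(Add(-2, T), -1)) = Mul(Pow(Add(-2, T), -1), Add(K, T)))
Mul(Add(Add(31, Add(4, 8)), Function('G')(Function('F')(-1, Function('c')(-5)))), -14) = Mul(Add(Add(31, Add(4, 8)), 5), -14) = Mul(Add(Add(31, 12), 5), -14) = Mul(Add(43, 5), -14) = Mul(48, -14) = -672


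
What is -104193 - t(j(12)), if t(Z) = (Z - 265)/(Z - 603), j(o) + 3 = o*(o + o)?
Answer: -16566677/159 ≈ -1.0419e+5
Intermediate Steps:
j(o) = -3 + 2*o² (j(o) = -3 + o*(o + o) = -3 + o*(2*o) = -3 + 2*o²)
t(Z) = (-265 + Z)/(-603 + Z)
-104193 - t(j(12)) = -104193 - (-265 + (-3 + 2*12²))/(-603 + (-3 + 2*12²)) = -104193 - (-265 + (-3 + 2*144))/(-603 + (-3 + 2*144)) = -104193 - (-265 + (-3 + 288))/(-603 + (-3 + 288)) = -104193 - (-265 + 285)/(-603 + 285) = -104193 - 20/(-318) = -104193 - (-1)*20/318 = -104193 - 1*(-10/159) = -104193 + 10/159 = -16566677/159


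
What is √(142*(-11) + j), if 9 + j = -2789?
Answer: 2*I*√1090 ≈ 66.03*I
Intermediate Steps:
j = -2798 (j = -9 - 2789 = -2798)
√(142*(-11) + j) = √(142*(-11) - 2798) = √(-1562 - 2798) = √(-4360) = 2*I*√1090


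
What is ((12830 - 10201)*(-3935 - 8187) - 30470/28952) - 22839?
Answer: -41969316717/1316 ≈ -3.1892e+7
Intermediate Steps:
((12830 - 10201)*(-3935 - 8187) - 30470/28952) - 22839 = (2629*(-12122) - 30470*1/28952) - 22839 = (-31868738 - 1385/1316) - 22839 = -41939260593/1316 - 22839 = -41969316717/1316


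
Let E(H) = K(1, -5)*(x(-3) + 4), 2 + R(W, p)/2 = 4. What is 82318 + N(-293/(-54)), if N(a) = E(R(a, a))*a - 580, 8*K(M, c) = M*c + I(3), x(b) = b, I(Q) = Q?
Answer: 17655115/216 ≈ 81737.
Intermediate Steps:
R(W, p) = 4 (R(W, p) = -4 + 2*4 = -4 + 8 = 4)
K(M, c) = 3/8 + M*c/8 (K(M, c) = (M*c + 3)/8 = (3 + M*c)/8 = 3/8 + M*c/8)
E(H) = -¼ (E(H) = (3/8 + (⅛)*1*(-5))*(-3 + 4) = (3/8 - 5/8)*1 = -¼*1 = -¼)
N(a) = -580 - a/4 (N(a) = -a/4 - 580 = -580 - a/4)
82318 + N(-293/(-54)) = 82318 + (-580 - (-293)/(4*(-54))) = 82318 + (-580 - (-293)*(-1)/(4*54)) = 82318 + (-580 - ¼*293/54) = 82318 + (-580 - 293/216) = 82318 - 125573/216 = 17655115/216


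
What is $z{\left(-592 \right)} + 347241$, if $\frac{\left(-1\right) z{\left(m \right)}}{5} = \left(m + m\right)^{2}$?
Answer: $-6662039$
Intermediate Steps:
$z{\left(m \right)} = - 20 m^{2}$ ($z{\left(m \right)} = - 5 \left(m + m\right)^{2} = - 5 \left(2 m\right)^{2} = - 5 \cdot 4 m^{2} = - 20 m^{2}$)
$z{\left(-592 \right)} + 347241 = - 20 \left(-592\right)^{2} + 347241 = \left(-20\right) 350464 + 347241 = -7009280 + 347241 = -6662039$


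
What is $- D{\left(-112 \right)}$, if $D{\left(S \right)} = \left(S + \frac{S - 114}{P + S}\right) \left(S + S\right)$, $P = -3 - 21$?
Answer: $- \frac{420168}{17} \approx -24716.0$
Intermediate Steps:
$P = -24$
$D{\left(S \right)} = 2 S \left(S + \frac{-114 + S}{-24 + S}\right)$ ($D{\left(S \right)} = \left(S + \frac{S - 114}{-24 + S}\right) \left(S + S\right) = \left(S + \frac{-114 + S}{-24 + S}\right) 2 S = 2 S \left(S + \frac{-114 + S}{-24 + S}\right)$)
$- D{\left(-112 \right)} = - \frac{2 \left(-112\right) \left(-114 + \left(-112\right)^{2} - -2576\right)}{-24 - 112} = - \frac{2 \left(-112\right) \left(-114 + 12544 + 2576\right)}{-136} = - \frac{2 \left(-112\right) \left(-1\right) 15006}{136} = \left(-1\right) \frac{420168}{17} = - \frac{420168}{17}$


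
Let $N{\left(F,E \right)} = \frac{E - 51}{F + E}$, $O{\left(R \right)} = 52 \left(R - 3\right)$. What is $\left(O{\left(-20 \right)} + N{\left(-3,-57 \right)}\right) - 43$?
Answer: $- \frac{6186}{5} \approx -1237.2$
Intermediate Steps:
$O{\left(R \right)} = -156 + 52 R$ ($O{\left(R \right)} = 52 \left(-3 + R\right) = -156 + 52 R$)
$N{\left(F,E \right)} = \frac{-51 + E}{E + F}$
$\left(O{\left(-20 \right)} + N{\left(-3,-57 \right)}\right) - 43 = \left(\left(-156 + 52 \left(-20\right)\right) + \frac{-51 - 57}{-57 - 3}\right) - 43 = \left(\left(-156 - 1040\right) + \frac{1}{-60} \left(-108\right)\right) - 43 = \left(-1196 - - \frac{9}{5}\right) - 43 = \left(-1196 + \frac{9}{5}\right) - 43 = - \frac{5971}{5} - 43 = - \frac{6186}{5}$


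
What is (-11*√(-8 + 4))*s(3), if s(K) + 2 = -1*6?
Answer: 176*I ≈ 176.0*I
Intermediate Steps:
s(K) = -8 (s(K) = -2 - 1*6 = -2 - 6 = -8)
(-11*√(-8 + 4))*s(3) = -11*√(-8 + 4)*(-8) = -22*I*(-8) = 176*I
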